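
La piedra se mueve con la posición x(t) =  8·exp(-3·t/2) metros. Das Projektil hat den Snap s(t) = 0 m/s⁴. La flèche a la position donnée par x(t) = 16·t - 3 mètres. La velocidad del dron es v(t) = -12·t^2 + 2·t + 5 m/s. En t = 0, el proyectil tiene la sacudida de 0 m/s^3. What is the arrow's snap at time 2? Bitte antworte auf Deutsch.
Wir müssen unsere Gleichung für die Position x(t) = 16·t - 3 4-mal ableiten. Durch Ableiten von der Position erhalten wir die Geschwindigkeit: v(t) = 16. Mit d/dt von v(t) finden wir a(t) = 0. Mit d/dt von a(t) finden wir j(t) = 0. Mit d/dt von j(t) finden wir s(t) = 0. Aus der Gleichung für den Snap s(t) = 0, setzen wir t = 2 ein und erhalten s = 0.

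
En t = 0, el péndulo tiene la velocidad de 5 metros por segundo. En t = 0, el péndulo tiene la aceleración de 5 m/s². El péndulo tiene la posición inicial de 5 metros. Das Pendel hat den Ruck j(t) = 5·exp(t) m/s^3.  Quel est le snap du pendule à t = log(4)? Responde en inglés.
Starting from jerk j(t) = 5·exp(t), we take 1 derivative. Differentiating jerk, we get snap: s(t) = 5·exp(t). We have snap s(t) = 5·exp(t). Substituting t = log(4): s(log(4)) = 20.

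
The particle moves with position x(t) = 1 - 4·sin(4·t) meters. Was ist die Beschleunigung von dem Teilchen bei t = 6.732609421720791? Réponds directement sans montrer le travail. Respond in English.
a(6.732609421720791) = 62.3595786355440.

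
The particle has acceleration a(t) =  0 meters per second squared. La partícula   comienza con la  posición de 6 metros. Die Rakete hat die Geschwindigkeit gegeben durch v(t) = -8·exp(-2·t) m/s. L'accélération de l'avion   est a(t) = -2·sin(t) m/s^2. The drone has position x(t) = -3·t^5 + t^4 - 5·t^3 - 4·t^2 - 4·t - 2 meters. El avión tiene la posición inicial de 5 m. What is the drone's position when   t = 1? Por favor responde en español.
Tenemos la posición x(t) = -3·t^5 + t^4 - 5·t^3 - 4·t^2 - 4·t - 2. Sustituyendo t = 1: x(1) = -17.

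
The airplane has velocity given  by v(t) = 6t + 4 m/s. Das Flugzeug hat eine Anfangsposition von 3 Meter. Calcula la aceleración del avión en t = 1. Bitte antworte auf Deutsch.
Ausgehend von der Geschwindigkeit v(t) = 6·t + 4, nehmen wir 1 Ableitung. Mit d/dt von v(t) finden wir a(t) = 6. Aus der Gleichung für die Beschleunigung a(t) = 6, setzen wir t = 1 ein und erhalten a = 6.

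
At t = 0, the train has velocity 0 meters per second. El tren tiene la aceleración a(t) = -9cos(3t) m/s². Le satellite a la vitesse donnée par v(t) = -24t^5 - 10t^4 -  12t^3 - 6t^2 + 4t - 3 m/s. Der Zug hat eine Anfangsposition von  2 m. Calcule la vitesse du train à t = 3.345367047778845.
En partant de l'accélération a(t) = -9·cos(3·t), nous prenons 1 primitive. La primitive de l'accélération est la vitesse. En utilisant v(0) = 0, nous obtenons v(t) = -3·sin(3·t). De l'équation de la vitesse v(t) = -3·sin(3·t), nous substituons t = 3.345367047778845 pour obtenir v = 1.72185450678257.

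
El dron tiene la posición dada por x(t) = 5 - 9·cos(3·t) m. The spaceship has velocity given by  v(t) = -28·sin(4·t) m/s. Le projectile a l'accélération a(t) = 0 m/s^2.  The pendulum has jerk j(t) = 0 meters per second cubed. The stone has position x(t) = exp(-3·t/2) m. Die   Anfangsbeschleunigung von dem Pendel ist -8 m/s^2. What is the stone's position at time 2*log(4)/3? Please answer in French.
De l'équation de la position x(t) = exp(-3·t/2), nous substituons t = 2*log(4)/3 pour obtenir x = 1/4.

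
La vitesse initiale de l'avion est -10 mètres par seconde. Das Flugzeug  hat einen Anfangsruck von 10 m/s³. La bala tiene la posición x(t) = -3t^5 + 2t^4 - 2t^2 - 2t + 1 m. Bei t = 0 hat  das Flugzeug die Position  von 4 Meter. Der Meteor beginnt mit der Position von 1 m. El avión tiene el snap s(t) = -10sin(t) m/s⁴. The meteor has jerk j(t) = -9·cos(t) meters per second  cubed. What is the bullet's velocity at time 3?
Starting from position x(t) = -3·t^5 + 2·t^4 - 2·t^2 - 2·t + 1, we take 1 derivative. Differentiating position, we get velocity: v(t) = -15·t^4 + 8·t^3 - 4·t - 2. From the given velocity equation v(t) = -15·t^4 + 8·t^3 - 4·t - 2, we substitute t = 3 to get v = -1013.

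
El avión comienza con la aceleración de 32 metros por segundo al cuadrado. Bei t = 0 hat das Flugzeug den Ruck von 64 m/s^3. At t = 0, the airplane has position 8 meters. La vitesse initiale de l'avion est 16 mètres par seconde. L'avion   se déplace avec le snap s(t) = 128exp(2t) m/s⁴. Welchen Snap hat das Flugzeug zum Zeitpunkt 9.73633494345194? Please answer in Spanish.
De la ecuación del snap s(t) = 128·exp(2·t), sustituimos t = 9.73633494345194 para obtener s = 36650765463.1967.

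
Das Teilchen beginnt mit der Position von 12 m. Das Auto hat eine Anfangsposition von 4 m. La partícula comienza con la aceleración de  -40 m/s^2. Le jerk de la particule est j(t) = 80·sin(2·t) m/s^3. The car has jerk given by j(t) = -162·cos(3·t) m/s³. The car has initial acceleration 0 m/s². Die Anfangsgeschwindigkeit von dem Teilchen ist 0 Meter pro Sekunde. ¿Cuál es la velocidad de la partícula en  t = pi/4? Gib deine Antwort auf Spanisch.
Debemos encontrar la antiderivada de nuestra ecuación de la sacudida j(t) = 80·sin(2·t) 2 veces. Integrando la sacudida y usando la condición inicial a(0) = -40, obtenemos a(t) = -40·cos(2·t). Integrando la aceleración y usando la condición inicial v(0) = 0, obtenemos v(t) = -20·sin(2·t). De la ecuación de la velocidad v(t) = -20·sin(2·t), sustituimos t = pi/4 para obtener v = -20.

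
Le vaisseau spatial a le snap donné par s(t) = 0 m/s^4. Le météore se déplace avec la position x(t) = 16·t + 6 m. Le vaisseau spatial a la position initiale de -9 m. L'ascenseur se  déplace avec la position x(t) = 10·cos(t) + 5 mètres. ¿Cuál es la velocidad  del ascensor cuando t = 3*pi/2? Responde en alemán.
Um dies zu lösen, müssen wir 1 Ableitung unserer Gleichung für die Position x(t) = 10·cos(t) + 5 nehmen. Durch Ableiten von der Position erhalten wir die Geschwindigkeit: v(t) = -10·sin(t). Mit v(t) = -10·sin(t) und Einsetzen von t = 3*pi/2, finden wir v = 10.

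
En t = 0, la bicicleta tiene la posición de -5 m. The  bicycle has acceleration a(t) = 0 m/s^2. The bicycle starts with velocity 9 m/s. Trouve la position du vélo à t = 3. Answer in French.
Nous devons trouver l'intégrale de notre équation de l'accélération a(t) = 0 2 fois. L'intégrale de l'accélération, avec v(0) = 9, donne la vitesse: v(t) = 9. L'intégrale de la vitesse, avec x(0) = -5, donne la position: x(t) = 9·t - 5. De l'équation de la position x(t) = 9·t - 5, nous substituons t = 3 pour obtenir x = 22.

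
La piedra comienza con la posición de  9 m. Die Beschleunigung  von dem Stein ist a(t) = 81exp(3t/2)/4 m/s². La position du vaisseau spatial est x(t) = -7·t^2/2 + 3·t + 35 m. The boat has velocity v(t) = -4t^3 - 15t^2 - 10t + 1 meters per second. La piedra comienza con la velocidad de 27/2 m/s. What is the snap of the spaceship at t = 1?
We must differentiate our position equation x(t) = -7·t^2/2 + 3·t + 35 4 times. The derivative of position gives velocity: v(t) = 3 - 7·t. Taking d/dt of v(t), we find a(t) = -7. The derivative of acceleration gives jerk: j(t) = 0. The derivative of jerk gives snap: s(t) = 0. We have snap s(t) = 0. Substituting t = 1: s(1) = 0.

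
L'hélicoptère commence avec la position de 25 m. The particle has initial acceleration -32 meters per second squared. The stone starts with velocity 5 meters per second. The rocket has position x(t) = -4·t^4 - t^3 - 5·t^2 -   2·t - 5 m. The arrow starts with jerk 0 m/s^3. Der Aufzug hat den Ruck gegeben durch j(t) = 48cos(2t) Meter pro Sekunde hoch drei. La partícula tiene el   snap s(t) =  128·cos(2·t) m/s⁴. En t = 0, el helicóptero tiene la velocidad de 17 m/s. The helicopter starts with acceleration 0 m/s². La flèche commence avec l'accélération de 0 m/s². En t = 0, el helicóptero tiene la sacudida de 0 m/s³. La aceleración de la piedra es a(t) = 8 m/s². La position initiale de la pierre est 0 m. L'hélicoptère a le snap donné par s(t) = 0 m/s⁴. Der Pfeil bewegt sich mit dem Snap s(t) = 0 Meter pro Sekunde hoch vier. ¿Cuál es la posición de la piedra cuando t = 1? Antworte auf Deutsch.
Wir müssen die Stammfunktion unserer Gleichung für die Beschleunigung a(t) = 8 2-mal finden. Die Stammfunktion von der Beschleunigung, mit v(0) = 5, ergibt die Geschwindigkeit: v(t) = 8·t + 5. Das Integral von der Geschwindigkeit, mit x(0) = 0, ergibt die Position: x(t) = 4·t^2 + 5·t. Wir haben die Position x(t) = 4·t^2 + 5·t. Durch Einsetzen von t = 1: x(1) = 9.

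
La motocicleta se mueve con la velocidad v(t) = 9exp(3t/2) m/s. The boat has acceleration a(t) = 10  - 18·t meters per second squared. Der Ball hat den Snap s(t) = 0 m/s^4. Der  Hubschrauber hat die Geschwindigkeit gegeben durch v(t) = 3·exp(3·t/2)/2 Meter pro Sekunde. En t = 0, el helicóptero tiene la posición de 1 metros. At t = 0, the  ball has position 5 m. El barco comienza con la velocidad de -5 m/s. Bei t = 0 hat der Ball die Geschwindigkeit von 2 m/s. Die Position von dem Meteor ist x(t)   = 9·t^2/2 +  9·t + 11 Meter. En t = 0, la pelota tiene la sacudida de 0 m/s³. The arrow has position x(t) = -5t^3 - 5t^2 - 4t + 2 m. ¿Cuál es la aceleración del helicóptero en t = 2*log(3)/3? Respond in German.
Ausgehend von der Geschwindigkeit v(t) = 3·exp(3·t/2)/2, nehmen wir 1 Ableitung. Die Ableitung von der Geschwindigkeit ergibt die Beschleunigung: a(t) = 9·exp(3·t/2)/4. Mit a(t) = 9·exp(3·t/2)/4 und Einsetzen von t = 2*log(3)/3, finden wir a = 27/4.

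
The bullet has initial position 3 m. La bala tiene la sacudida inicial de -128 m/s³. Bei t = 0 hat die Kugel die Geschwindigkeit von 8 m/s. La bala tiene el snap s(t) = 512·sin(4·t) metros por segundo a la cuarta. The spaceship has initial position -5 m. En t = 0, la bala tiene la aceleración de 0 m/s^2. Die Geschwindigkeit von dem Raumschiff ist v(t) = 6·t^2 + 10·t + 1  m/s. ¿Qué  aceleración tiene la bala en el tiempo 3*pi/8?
Para resolver esto, necesitamos tomar 2 antiderivadas de nuestra ecuación del snap s(t) = 512·sin(4·t). La antiderivada del snap, con j(0) = -128, da la sacudida: j(t) = -128·cos(4·t). La antiderivada de la sacudida, con a(0) = 0, da la aceleración: a(t) = -32·sin(4·t). De la ecuación de la aceleración a(t) = -32·sin(4·t), sustituimos t = 3*pi/8 para obtener a = 32.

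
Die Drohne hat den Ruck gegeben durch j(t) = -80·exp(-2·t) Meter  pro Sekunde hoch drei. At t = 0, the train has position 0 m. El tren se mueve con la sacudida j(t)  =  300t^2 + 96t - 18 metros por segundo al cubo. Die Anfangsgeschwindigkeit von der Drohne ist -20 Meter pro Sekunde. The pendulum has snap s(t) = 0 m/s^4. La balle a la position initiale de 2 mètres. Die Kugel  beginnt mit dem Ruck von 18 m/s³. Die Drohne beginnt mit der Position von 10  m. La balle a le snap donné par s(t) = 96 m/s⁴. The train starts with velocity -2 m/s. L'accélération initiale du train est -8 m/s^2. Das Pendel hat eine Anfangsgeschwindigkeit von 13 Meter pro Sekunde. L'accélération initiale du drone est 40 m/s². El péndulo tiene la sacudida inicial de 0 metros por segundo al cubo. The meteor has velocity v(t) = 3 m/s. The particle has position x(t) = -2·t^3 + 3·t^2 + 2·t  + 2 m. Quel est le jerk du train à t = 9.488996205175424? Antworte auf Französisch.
Nous avons le jerk j(t) = 300·t^2 + 96·t - 18. En substituant t = 9.488996205175424: j(9.488996205175424) = 27905.2583302469.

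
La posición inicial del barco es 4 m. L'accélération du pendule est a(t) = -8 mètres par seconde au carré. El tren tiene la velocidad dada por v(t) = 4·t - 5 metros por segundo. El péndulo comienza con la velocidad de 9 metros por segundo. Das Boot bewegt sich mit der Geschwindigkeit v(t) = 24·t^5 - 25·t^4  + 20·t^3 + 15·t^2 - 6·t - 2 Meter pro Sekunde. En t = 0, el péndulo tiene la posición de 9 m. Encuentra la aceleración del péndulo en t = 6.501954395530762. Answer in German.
Aus der Gleichung für die Beschleunigung a(t) = -8, setzen wir t = 6.501954395530762 ein und erhalten a = -8.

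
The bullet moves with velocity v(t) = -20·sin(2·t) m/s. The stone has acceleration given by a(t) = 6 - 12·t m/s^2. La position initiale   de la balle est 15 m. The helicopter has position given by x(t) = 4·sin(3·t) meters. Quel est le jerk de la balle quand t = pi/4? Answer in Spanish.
Para resolver esto, necesitamos tomar 2 derivadas de nuestra ecuación de la velocidad v(t) = -20·sin(2·t). Tomando d/dt de v(t), encontramos a(t) = -40·cos(2·t). Derivando la aceleración, obtenemos la sacudida: j(t) = 80·sin(2·t). Tenemos la sacudida j(t) = 80·sin(2·t). Sustituyendo t = pi/4: j(pi/4) = 80.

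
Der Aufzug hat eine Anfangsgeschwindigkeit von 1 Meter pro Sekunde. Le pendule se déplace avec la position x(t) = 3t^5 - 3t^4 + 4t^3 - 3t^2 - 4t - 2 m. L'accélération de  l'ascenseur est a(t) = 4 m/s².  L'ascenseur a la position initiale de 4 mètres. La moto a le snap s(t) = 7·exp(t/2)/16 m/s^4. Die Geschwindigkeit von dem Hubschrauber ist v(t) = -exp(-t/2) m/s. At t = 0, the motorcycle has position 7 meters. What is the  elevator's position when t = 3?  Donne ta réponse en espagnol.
Debemos encontrar la antiderivada de nuestra ecuación de la aceleración a(t) = 4 2 veces. Integrando la aceleración y usando la condición inicial v(0) = 1, obtenemos v(t) = 4·t + 1. La integral de la velocidad es la posición. Usando x(0) = 4, obtenemos x(t) = 2·t^2 + t + 4. De la ecuación de la posición x(t) = 2·t^2 + t + 4, sustituimos t = 3 para obtener x = 25.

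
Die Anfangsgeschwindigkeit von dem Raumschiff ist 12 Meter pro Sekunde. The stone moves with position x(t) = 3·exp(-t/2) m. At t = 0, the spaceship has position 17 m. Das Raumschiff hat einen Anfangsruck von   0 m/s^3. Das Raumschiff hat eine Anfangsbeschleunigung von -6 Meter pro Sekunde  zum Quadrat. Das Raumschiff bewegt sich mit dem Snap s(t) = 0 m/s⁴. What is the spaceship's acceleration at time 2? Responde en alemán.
Ausgehend von dem Snap s(t) = 0, nehmen wir 2 Stammfunktionen. Die Stammfunktion von dem Snap, mit j(0) = 0, ergibt den Ruck: j(t) = 0. Die Stammfunktion von dem Ruck ist die Beschleunigung. Mit a(0) = -6 erhalten wir a(t) = -6. Aus der Gleichung für die Beschleunigung a(t) = -6, setzen wir t = 2 ein und erhalten a = -6.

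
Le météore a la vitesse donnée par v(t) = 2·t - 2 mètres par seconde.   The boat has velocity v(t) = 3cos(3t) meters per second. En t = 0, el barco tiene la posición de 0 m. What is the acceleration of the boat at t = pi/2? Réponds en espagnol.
Para resolver esto, necesitamos tomar 1 derivada de nuestra ecuación de la velocidad v(t) = 3·cos(3·t). La derivada de la velocidad da la aceleración: a(t) = -9·sin(3·t). Tenemos la aceleración a(t) = -9·sin(3·t). Sustituyendo t = pi/2: a(pi/2) = 9.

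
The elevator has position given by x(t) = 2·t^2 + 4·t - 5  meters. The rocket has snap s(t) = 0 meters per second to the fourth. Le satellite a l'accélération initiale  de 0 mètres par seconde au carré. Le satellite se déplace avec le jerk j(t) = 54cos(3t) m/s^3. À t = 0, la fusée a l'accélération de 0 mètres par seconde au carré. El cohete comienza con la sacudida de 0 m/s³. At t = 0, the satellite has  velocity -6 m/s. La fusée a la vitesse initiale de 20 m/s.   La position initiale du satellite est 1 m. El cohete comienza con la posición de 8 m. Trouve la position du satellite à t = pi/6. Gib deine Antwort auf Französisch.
Nous devons intégrer notre équation du jerk j(t) = 54·cos(3·t) 3 fois. La primitive du jerk, avec a(0) = 0, donne l'accélération: a(t) = 18·sin(3·t). La primitive de l'accélération, avec v(0) = -6, donne la vitesse: v(t) = -6·cos(3·t). La primitive de la vitesse est la position. En utilisant x(0) = 1, nous obtenons x(t) = 1 - 2·sin(3·t). De l'équation de la position x(t) = 1 - 2·sin(3·t), nous substituons t = pi/6 pour obtenir x = -1.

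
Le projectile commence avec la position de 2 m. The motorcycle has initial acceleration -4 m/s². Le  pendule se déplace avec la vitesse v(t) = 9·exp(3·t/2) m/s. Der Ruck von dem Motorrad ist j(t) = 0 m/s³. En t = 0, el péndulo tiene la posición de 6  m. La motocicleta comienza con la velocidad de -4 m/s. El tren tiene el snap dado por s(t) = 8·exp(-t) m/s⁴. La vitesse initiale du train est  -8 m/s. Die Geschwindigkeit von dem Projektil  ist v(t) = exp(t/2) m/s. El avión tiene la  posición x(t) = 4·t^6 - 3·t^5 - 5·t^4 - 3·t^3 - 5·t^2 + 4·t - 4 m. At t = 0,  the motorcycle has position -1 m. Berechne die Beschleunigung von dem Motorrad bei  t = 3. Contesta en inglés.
We need to integrate our jerk equation j(t) = 0 1 time. Finding the integral of j(t) and using a(0) = -4: a(t) = -4. From the given acceleration equation a(t) = -4, we substitute t = 3 to get a = -4.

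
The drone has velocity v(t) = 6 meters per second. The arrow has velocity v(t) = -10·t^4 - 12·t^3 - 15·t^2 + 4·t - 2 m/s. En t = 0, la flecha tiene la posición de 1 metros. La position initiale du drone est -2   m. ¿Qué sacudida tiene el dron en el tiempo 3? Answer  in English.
We must differentiate our velocity equation v(t) = 6 2 times. Taking d/dt of v(t), we find a(t) = 0. Differentiating acceleration, we get jerk: j(t) = 0. We have jerk j(t) = 0. Substituting t = 3: j(3) = 0.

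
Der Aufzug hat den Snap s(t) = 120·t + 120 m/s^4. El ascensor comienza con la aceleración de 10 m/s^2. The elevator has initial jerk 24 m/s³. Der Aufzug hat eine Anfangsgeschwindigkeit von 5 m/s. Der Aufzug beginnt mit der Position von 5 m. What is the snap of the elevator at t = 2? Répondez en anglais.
We have snap s(t) = 120·t + 120. Substituting t = 2: s(2) = 360.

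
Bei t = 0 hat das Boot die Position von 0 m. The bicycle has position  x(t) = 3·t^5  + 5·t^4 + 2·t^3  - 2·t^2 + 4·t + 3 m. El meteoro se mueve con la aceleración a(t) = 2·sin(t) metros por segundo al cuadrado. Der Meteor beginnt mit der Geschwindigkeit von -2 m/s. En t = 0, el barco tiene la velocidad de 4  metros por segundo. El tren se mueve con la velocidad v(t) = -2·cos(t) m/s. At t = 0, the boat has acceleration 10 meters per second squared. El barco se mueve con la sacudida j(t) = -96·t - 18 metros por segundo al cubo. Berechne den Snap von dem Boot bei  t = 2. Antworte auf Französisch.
Nous devons dériver notre équation du jerk j(t) = -96·t - 18 1 fois. En prenant d/dt de j(t), nous trouvons s(t) = -96. Nous avons le snap s(t) = -96. En substituant t = 2: s(2) = -96.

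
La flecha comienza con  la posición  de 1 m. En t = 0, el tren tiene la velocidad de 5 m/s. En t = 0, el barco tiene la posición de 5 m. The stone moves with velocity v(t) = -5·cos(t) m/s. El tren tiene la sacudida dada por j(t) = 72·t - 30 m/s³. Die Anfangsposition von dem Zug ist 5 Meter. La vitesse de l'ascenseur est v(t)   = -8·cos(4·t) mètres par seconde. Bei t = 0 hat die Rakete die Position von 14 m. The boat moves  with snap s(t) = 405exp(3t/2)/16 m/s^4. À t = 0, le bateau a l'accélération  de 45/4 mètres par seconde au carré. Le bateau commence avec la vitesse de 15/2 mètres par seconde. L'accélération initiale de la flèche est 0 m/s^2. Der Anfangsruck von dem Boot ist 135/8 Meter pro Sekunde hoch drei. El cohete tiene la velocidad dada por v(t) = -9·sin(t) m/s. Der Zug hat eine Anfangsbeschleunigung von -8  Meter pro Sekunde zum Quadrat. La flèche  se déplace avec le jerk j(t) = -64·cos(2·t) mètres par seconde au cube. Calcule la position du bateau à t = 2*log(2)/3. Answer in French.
En partant du snap s(t) = 405·exp(3·t/2)/16, nous prenons 4 intégrales. En intégrant le snap et en utilisant la condition initiale j(0) = 135/8, nous obtenons j(t) = 135·exp(3·t/2)/8. La primitive du jerk, avec a(0) = 45/4, donne l'accélération: a(t) = 45·exp(3·t/2)/4. En prenant ∫a(t)dt et en appliquant v(0) = 15/2, nous trouvons v(t) = 15·exp(3·t/2)/2. En prenant ∫v(t)dt et en appliquant x(0) = 5, nous trouvons x(t) = 5·exp(3·t/2). De l'équation de la position x(t) = 5·exp(3·t/2), nous substituons t = 2*log(2)/3 pour obtenir x = 10.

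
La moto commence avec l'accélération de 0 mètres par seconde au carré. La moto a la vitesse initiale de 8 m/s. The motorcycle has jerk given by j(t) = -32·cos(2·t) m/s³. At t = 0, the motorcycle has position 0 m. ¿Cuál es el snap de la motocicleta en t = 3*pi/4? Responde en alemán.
Ausgehend von dem Ruck j(t) = -32·cos(2·t), nehmen wir 1 Ableitung. Die Ableitung von dem Ruck ergibt den Snap: s(t) = 64·sin(2·t). Mit s(t) = 64·sin(2·t) und Einsetzen von t = 3*pi/4, finden wir s = -64.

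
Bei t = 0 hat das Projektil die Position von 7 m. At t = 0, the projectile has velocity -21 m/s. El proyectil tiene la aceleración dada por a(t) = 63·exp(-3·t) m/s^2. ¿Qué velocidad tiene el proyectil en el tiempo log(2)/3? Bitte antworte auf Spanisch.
Debemos encontrar la antiderivada de nuestra ecuación de la aceleración a(t) = 63·exp(-3·t) 1 vez. La integral de la aceleración es la velocidad. Usando v(0) = -21, obtenemos v(t) = -21·exp(-3·t). Usando v(t) = -21·exp(-3·t) y sustituyendo t = log(2)/3, encontramos v = -21/2.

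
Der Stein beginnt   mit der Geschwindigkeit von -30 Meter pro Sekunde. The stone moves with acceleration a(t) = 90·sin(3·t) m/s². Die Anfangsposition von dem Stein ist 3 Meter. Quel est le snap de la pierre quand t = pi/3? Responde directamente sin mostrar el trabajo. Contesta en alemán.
Bei t = pi/3, s = 0.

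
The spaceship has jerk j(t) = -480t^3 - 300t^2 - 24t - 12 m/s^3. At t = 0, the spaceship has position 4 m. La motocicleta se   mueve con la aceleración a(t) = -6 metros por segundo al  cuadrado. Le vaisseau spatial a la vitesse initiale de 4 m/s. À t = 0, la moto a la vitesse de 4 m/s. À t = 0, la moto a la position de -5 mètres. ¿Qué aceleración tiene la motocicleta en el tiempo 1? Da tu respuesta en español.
Tenemos la aceleración a(t) = -6. Sustituyendo t = 1: a(1) = -6.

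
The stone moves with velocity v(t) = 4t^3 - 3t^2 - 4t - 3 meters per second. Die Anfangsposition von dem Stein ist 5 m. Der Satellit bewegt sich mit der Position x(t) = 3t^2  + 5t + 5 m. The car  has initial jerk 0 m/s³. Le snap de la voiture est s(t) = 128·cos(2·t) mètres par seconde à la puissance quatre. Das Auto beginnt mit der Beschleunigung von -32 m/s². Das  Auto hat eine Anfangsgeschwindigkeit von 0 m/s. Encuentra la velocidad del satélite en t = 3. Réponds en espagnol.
Debemos derivar nuestra ecuación de la posición x(t) = 3·t^2 + 5·t + 5 1 vez. Derivando la posición, obtenemos la velocidad: v(t) = 6·t + 5. De la ecuación de la velocidad v(t) = 6·t + 5, sustituimos t = 3 para obtener v = 23.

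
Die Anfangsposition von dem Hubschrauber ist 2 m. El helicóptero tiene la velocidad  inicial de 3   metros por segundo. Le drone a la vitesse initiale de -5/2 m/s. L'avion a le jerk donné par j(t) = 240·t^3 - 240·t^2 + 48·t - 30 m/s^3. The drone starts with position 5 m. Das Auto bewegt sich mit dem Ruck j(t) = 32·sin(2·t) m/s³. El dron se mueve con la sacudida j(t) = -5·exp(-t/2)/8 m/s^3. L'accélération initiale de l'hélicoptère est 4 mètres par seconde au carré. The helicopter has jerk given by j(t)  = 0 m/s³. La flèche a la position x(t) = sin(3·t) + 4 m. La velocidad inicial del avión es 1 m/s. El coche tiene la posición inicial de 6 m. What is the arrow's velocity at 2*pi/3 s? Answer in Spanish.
Partiendo de la posición x(t) = sin(3·t) + 4, tomamos 1 derivada. Tomando d/dt de x(t), encontramos v(t) = 3·cos(3·t). Usando v(t) = 3·cos(3·t) y sustituyendo t = 2*pi/3, encontramos v = 3.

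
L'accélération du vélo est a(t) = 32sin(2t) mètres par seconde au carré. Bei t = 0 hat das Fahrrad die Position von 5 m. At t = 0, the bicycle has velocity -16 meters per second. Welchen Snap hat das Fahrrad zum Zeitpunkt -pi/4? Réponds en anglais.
We must differentiate our acceleration equation a(t) = 32·sin(2·t) 2 times. Differentiating acceleration, we get jerk: j(t) = 64·cos(2·t). The derivative of jerk gives snap: s(t) = -128·sin(2·t). From the given snap equation s(t) = -128·sin(2·t), we substitute t = -pi/4 to get s = 128.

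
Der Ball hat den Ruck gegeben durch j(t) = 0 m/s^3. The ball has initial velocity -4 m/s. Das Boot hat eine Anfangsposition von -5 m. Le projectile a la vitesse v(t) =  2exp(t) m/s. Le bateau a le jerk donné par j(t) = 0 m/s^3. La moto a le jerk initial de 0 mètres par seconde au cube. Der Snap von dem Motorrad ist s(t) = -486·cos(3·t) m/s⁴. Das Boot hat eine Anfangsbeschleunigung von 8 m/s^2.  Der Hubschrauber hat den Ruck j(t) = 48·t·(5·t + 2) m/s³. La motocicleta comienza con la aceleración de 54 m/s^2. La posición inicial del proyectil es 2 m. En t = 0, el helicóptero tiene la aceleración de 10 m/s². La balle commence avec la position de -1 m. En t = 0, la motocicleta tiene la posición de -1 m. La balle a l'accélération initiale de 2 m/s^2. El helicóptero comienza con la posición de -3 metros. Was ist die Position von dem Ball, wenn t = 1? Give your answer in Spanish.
Necesitamos integrar nuestra ecuación de la sacudida j(t) = 0 3 veces. Integrando la sacudida y usando la condición inicial a(0) = 2, obtenemos a(t) = 2. Tomando ∫a(t)dt y aplicando v(0) = -4, encontramos v(t) = 2·t - 4. Tomando ∫v(t)dt y aplicando x(0) = -1, encontramos x(t) = t^2 - 4·t - 1. De la ecuación de la posición x(t) = t^2 - 4·t - 1, sustituimos t = 1 para obtener x = -4.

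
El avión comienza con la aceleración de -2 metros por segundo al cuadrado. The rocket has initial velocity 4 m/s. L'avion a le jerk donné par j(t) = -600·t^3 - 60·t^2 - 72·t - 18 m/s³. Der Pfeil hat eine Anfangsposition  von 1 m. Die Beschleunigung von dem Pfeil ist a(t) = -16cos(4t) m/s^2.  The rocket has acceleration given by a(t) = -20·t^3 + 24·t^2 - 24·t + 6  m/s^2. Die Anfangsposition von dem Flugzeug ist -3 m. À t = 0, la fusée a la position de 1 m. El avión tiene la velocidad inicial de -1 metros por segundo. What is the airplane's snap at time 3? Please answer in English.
Starting from jerk j(t) = -600·t^3 - 60·t^2 - 72·t - 18, we take 1 derivative. Differentiating jerk, we get snap: s(t) = -1800·t^2 - 120·t - 72. We have snap s(t) = -1800·t^2 - 120·t - 72. Substituting t = 3: s(3) = -16632.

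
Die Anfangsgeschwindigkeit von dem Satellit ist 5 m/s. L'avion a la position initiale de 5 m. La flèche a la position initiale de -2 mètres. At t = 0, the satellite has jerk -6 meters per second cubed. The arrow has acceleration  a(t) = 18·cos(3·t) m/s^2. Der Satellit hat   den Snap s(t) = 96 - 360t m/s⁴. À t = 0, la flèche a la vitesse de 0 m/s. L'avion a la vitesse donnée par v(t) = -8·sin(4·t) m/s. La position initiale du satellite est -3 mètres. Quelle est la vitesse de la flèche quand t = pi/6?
Nous devons trouver la primitive de notre équation de l'accélération a(t) = 18·cos(3·t) 1 fois. En intégrant l'accélération et en utilisant la condition initiale v(0) = 0, nous obtenons v(t) = 6·sin(3·t). De l'équation de la vitesse v(t) = 6·sin(3·t), nous substituons t = pi/6 pour obtenir v = 6.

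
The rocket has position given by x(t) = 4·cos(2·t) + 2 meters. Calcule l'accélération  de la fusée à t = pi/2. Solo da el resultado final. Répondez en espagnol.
En t = pi/2, a = 16.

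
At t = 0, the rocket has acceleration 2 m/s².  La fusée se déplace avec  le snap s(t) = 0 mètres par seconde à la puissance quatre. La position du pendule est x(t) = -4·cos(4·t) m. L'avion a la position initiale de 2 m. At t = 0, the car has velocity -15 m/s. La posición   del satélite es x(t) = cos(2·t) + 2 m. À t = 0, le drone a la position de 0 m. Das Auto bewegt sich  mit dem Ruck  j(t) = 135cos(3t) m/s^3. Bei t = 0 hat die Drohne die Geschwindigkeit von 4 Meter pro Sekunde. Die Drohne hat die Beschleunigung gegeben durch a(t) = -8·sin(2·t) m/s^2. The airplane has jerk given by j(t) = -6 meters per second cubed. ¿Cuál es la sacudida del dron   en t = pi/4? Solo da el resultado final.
j(pi/4) = 0.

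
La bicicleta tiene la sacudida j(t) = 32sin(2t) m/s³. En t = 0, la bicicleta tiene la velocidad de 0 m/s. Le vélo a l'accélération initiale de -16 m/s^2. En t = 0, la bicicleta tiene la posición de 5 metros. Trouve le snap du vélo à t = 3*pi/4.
En partant du jerk j(t) = 32·sin(2·t), nous prenons 1 dérivée. La dérivée du jerk donne le snap: s(t) = 64·cos(2·t). De l'équation du snap s(t) = 64·cos(2·t), nous substituons t = 3*pi/4 pour obtenir s = 0.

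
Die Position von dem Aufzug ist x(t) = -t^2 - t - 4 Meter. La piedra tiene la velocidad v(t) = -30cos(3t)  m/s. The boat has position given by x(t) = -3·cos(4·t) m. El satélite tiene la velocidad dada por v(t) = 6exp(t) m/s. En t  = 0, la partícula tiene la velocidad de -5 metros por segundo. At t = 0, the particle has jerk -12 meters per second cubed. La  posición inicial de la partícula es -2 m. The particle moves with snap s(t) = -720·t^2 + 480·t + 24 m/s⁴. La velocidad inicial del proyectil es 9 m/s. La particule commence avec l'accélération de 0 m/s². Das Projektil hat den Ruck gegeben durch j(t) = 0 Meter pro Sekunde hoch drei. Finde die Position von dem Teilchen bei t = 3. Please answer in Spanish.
Para resolver esto, necesitamos tomar 4 antiderivadas de nuestra ecuación del snap s(t) = -720·t^2 + 480·t + 24. Integrando el snap y usando la condición inicial j(0) = -12, obtenemos j(t) = -240·t^3 + 240·t^2 + 24·t - 12. Tomando ∫j(t)dt y aplicando a(0) = 0, encontramos a(t) = 4·t·(-15·t^3 + 20·t^2 + 3·t - 3). Integrando la aceleración y usando la condición inicial v(0) = -5, obtenemos v(t) = -12·t^5 + 20·t^4 + 4·t^3 - 6·t^2 - 5. La antiderivada de la velocidad es la posición. Usando x(0) = -2, obtenemos x(t) = -2·t^6 + 4·t^5 + t^4 - 2·t^3 - 5·t - 2. Tenemos la posición x(t) = -2·t^6 + 4·t^5 + t^4 - 2·t^3 - 5·t - 2. Sustituyendo t = 3: x(3) = -476.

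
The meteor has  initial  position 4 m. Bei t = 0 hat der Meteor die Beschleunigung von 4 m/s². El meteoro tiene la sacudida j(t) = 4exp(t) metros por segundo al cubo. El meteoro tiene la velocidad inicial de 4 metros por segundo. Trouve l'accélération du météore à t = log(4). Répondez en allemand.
Um dies zu lösen, müssen wir 1 Stammfunktion unserer Gleichung für den Ruck j(t) = 4·exp(t) finden. Durch Integration von dem Ruck und Verwendung der Anfangsbedingung a(0) = 4, erhalten wir a(t) = 4·exp(t). Aus der Gleichung für die Beschleunigung a(t) = 4·exp(t), setzen wir t = log(4) ein und erhalten a = 16.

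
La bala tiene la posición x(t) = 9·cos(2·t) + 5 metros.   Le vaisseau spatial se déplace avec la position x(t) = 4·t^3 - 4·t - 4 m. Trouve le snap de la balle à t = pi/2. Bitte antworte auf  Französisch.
En partant de la position x(t) = 9·cos(2·t) + 5, nous prenons 4 dérivées. En dérivant la position, nous obtenons la vitesse: v(t) = -18·sin(2·t). En dérivant la vitesse, nous obtenons l'accélération: a(t) = -36·cos(2·t). En dérivant l'accélération, nous obtenons le jerk: j(t) = 72·sin(2·t). En prenant d/dt de j(t), nous trouvons s(t) = 144·cos(2·t). Nous avons le snap s(t) = 144·cos(2·t). En substituant t = pi/2: s(pi/2) = -144.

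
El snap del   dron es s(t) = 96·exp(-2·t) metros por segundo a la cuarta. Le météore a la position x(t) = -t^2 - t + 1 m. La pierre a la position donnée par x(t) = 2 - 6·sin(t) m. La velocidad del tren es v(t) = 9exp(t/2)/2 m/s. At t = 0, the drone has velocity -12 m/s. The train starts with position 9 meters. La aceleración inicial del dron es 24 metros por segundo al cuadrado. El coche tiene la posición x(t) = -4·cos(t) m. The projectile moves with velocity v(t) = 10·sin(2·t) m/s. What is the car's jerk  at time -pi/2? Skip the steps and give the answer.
The jerk at t = -pi/2 is j = 4.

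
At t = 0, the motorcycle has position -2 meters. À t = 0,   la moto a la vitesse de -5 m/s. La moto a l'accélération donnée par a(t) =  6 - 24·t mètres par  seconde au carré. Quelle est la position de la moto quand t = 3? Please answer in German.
Wir müssen unsere Gleichung für die Beschleunigung a(t) = 6 - 24·t 2-mal integrieren. Die Stammfunktion von der Beschleunigung ist die Geschwindigkeit. Mit v(0) = -5 erhalten wir v(t) = -12·t^2 + 6·t - 5. Mit ∫v(t)dt und Anwendung von x(0) = -2, finden wir x(t) = -4·t^3 + 3·t^2 - 5·t - 2. Wir haben die Position x(t) = -4·t^3 + 3·t^2 - 5·t - 2. Durch Einsetzen von t = 3: x(3) = -98.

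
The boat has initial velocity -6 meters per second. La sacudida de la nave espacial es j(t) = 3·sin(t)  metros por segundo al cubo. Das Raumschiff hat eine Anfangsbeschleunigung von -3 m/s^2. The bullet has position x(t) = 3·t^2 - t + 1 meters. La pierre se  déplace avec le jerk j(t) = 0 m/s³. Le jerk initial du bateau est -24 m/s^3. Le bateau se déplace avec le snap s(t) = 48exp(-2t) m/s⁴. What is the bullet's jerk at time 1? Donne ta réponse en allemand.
Wir müssen unsere Gleichung für die Position x(t) = 3·t^2 - t + 1 3-mal ableiten. Mit d/dt von x(t) finden wir v(t) = 6·t - 1. Durch Ableiten von der Geschwindigkeit erhalten wir die Beschleunigung: a(t) = 6. Mit d/dt von a(t) finden wir j(t) = 0. Wir haben den Ruck j(t) = 0. Durch Einsetzen von t = 1: j(1) = 0.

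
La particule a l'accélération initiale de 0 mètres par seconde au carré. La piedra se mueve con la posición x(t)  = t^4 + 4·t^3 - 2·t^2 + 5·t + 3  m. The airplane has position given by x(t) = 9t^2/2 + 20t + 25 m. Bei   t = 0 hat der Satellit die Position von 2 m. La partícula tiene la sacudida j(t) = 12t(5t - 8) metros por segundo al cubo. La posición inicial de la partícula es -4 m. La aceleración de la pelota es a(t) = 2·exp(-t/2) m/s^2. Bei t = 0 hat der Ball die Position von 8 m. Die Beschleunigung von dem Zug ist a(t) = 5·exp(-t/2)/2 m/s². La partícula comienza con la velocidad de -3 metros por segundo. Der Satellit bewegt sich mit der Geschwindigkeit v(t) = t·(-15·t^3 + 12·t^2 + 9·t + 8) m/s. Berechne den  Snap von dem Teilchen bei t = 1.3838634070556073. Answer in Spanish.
Debemos derivar nuestra ecuación de la sacudida j(t) = 12·t·(5·t - 8) 1 vez. Derivando la sacudida, obtenemos el snap: s(t) = 120·t - 96. De la ecuación del snap s(t) = 120·t - 96, sustituimos t = 1.3838634070556073 para obtener s = 70.0636088466729.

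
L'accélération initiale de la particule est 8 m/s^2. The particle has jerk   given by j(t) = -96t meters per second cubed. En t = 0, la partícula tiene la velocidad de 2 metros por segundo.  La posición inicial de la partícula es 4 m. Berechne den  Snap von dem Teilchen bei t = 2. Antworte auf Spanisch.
Partiendo de la sacudida j(t) = -96·t, tomamos 1 derivada. Tomando d/dt de j(t), encontramos s(t) = -96. Tenemos el snap s(t) = -96. Sustituyendo t = 2: s(2) = -96.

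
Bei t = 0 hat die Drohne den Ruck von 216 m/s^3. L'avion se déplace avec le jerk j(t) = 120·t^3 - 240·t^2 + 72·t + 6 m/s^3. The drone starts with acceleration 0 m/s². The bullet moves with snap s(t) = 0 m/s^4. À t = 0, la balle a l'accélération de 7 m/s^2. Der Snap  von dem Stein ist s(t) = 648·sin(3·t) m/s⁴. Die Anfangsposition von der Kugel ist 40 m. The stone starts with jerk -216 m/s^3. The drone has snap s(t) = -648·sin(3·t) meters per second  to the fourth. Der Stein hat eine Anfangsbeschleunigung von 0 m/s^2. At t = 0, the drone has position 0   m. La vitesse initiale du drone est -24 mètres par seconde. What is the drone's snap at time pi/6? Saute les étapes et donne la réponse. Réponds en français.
s(pi/6) = -648.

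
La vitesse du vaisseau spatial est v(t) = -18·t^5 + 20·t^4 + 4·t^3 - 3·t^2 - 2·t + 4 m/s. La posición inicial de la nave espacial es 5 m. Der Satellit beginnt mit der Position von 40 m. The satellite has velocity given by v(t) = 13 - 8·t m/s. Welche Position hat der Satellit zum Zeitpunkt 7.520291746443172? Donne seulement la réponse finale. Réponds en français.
x(7.520291746443172) = -88.4553591027240.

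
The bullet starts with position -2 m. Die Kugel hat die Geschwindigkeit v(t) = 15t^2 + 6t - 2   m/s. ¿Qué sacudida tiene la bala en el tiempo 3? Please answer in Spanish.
Para resolver esto, necesitamos tomar 2 derivadas de nuestra ecuación de la velocidad v(t) = 15·t^2 + 6·t - 2. La derivada de la velocidad da la aceleración: a(t) = 30·t + 6. Tomando d/dt de a(t), encontramos j(t) = 30. De la ecuación de la sacudida j(t) = 30, sustituimos t = 3 para obtener j = 30.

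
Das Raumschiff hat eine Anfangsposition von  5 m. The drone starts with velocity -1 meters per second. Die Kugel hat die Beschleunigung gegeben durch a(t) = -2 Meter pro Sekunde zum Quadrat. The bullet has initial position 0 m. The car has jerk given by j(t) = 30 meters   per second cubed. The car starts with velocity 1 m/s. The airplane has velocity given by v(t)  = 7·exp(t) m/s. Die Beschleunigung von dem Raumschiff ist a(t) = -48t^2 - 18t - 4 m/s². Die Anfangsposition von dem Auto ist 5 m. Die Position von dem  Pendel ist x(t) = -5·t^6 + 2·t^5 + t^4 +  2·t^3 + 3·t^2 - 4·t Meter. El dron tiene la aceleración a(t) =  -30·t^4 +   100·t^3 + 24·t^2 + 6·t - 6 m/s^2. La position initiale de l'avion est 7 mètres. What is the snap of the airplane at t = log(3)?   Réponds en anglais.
Starting from velocity v(t) = 7·exp(t), we take 3 derivatives. Taking d/dt of v(t), we find a(t) = 7·exp(t). Taking d/dt of a(t), we find j(t) = 7·exp(t). Differentiating jerk, we get snap: s(t) = 7·exp(t). From the given snap equation s(t) = 7·exp(t), we substitute t = log(3) to get s = 21.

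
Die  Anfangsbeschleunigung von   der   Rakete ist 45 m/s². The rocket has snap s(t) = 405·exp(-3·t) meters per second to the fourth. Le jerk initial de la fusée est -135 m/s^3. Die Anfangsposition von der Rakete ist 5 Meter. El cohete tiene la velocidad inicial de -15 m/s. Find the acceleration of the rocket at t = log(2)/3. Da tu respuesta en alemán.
Wir müssen das Integral unserer Gleichung für den Snap s(t) = 405·exp(-3·t) 2-mal finden. Das Integral von dem Snap, mit j(0) = -135, ergibt den Ruck: j(t) = -135·exp(-3·t). Mit ∫j(t)dt und Anwendung von a(0) = 45, finden wir a(t) = 45·exp(-3·t). Mit a(t) = 45·exp(-3·t) und Einsetzen von t = log(2)/3, finden wir a = 45/2.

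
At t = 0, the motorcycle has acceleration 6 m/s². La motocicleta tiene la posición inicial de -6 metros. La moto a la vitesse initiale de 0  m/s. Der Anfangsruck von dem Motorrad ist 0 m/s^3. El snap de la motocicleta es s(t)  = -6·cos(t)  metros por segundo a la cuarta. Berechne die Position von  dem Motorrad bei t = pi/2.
Um dies zu lösen, müssen wir 4 Stammfunktionen unserer Gleichung für den Snap s(t) = -6·cos(t) finden. Die Stammfunktion von dem Snap, mit j(0) = 0, ergibt den Ruck: j(t) = -6·sin(t). Mit ∫j(t)dt und Anwendung von a(0) = 6, finden wir a(t) = 6·cos(t). Das Integral von der Beschleunigung, mit v(0) = 0, ergibt die Geschwindigkeit: v(t) = 6·sin(t). Mit ∫v(t)dt und Anwendung von x(0) = -6, finden wir x(t) = -6·cos(t). Aus der Gleichung für die Position x(t) = -6·cos(t), setzen wir t = pi/2 ein und erhalten x = 0.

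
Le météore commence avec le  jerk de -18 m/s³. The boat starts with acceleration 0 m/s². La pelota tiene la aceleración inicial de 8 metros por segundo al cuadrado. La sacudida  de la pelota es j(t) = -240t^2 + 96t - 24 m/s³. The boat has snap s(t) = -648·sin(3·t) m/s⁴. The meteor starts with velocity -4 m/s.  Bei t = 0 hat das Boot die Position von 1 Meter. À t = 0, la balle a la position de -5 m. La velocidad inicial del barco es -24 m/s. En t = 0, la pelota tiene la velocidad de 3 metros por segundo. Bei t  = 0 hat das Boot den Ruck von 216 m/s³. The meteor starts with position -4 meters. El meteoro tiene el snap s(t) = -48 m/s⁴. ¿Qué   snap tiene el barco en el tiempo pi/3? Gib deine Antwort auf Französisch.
Nous avons le snap s(t) = -648·sin(3·t). En substituant t = pi/3: s(pi/3) = 0.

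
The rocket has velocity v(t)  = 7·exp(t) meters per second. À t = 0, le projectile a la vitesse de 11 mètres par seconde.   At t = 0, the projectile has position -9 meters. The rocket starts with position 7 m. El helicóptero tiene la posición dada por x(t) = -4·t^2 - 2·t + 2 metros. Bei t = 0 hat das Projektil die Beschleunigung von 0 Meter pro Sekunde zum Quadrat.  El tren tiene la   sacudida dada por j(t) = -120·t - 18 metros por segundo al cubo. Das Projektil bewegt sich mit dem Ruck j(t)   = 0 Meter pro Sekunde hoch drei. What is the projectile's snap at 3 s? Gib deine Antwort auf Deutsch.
Ausgehend von dem Ruck j(t) = 0, nehmen wir 1 Ableitung. Durch Ableiten von dem Ruck erhalten wir den Snap: s(t) = 0. Mit s(t) = 0 und Einsetzen von t = 3, finden wir s = 0.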